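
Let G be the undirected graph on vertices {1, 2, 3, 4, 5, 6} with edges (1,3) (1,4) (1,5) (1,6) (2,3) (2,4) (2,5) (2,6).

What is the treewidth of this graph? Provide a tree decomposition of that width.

Treewidth 2.
Bags: B1 = {1, 2, 6}  B2 = {1, 2, 3}  B3 = {1, 2, 5}  B4 = {1, 2, 4}
Tree: B1–B2, B2–B3, B3–B4

Every bag has size at most 3, so the width is 3 − 1 = 2 and tw(G) ≤ 2. Since 2–6–1–3–2 is a cycle in G, G is not acyclic. Forests are exactly the graphs of treewidth ≤ 1, so tw(G) ≥ 2. The upper and lower bounds meet at 2, so that is the treewidth.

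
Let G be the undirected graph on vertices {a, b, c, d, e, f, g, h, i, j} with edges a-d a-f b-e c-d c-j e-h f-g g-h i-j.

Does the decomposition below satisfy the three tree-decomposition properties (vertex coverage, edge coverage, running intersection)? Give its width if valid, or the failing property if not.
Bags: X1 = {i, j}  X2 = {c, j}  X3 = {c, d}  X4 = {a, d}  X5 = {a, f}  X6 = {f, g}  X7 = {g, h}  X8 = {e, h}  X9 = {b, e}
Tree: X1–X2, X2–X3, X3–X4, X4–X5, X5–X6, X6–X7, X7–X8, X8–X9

Yes; width 1.

Checking the three conditions: (i) the bags cover all of {a, b, c, d, e, f, g, h, i, j}; (ii) for each edge, some bag contains both endpoints; (iii) the bags containing any fixed vertex form a subtree. All hold, so the decomposition is valid with width 2 − 1 = 1.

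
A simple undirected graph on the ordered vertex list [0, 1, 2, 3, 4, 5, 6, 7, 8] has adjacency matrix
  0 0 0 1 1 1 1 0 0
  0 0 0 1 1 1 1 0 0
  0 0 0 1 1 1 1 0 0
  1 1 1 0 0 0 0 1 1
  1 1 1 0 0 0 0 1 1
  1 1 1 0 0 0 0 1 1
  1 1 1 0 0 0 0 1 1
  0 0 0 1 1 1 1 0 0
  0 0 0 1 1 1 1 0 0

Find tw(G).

A width-4 tree decomposition is:
Bags: B1 = {2, 3, 4, 5, 6}  B2 = {3, 4, 5, 6, 8}  B3 = {0, 3, 4, 5, 6}  B4 = {1, 3, 4, 5, 6}  B5 = {3, 4, 5, 6, 7}
Tree: B1–B2, B2–B3, B3–B4, B4–B5
Each bag holds 5 vertices, so the decomposition has width 4, which upper-bounds the treewidth. For the lower bound: the 5 vertex sets {2,6}, {4,8}, {0,3}, {5}, {1} are disjoint, each induces a connected subgraph, and every pair is joined by at least one edge of G. Contracting each set to a single vertex therefore yields K_{5} as a minor, and since treewidth is minor-monotone, tw(G) ≥ tw(K_{5}) = 4. Therefore the treewidth is 4.

4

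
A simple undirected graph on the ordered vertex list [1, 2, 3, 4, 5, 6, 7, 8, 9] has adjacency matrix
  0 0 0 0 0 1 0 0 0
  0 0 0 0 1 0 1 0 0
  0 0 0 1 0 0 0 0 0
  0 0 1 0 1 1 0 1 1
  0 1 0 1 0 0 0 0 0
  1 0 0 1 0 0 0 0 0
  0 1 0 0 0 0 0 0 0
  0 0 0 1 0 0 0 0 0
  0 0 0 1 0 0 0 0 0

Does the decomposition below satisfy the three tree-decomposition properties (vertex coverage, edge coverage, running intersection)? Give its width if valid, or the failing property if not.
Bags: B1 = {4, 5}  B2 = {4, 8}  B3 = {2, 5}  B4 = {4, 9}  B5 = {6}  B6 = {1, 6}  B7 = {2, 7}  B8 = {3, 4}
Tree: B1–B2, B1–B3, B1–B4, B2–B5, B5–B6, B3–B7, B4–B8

A tree decomposition must satisfy three properties: every vertex lies in some bag; for every edge, both endpoints lie together in some bag; and for every vertex, the bags containing it form a connected subtree. Here edge (4,6) lies in no bag, so the decomposition is invalid.

No — edge (4,6) lies in no bag.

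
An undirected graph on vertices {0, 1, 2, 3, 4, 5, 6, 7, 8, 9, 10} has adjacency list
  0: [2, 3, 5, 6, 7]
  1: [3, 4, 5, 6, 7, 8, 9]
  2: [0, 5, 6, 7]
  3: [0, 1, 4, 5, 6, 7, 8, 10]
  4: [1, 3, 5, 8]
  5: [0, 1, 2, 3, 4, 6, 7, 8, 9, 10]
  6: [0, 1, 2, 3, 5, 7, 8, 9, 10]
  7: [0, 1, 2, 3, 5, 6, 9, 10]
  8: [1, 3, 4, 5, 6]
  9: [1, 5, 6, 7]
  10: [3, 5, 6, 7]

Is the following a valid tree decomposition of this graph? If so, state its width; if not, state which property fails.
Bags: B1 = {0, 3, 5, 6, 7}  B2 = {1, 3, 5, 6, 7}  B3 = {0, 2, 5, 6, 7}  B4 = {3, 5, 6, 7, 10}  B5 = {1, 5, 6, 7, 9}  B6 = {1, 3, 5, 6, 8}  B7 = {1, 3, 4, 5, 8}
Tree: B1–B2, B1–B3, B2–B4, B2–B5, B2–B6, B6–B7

Yes; width 4.

Vertex coverage: the bags together contain {0, 1, 2, 3, 4, 5, 6, 7, 8, 9, 10}, the full vertex set. Edge coverage: each edge of G has both endpoints in at least one bag. Running intersection: for every vertex, the bags containing it form a connected subtree. All three properties hold, so this is a valid tree decomposition of width max|bag| − 1 = 4, and hence tw(G) ≤ 4.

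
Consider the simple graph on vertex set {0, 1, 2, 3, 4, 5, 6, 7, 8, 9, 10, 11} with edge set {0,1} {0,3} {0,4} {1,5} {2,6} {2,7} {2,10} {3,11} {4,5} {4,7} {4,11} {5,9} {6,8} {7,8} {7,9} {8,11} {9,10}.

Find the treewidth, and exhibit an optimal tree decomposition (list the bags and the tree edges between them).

Treewidth 3.
One such decomposition:
Bags: B1 = {0, 1, 3, 11}  B2 = {0, 1, 4, 11}  B3 = {1, 4, 5, 11}  B4 = {4, 5, 8, 11}  B5 = {4, 5, 7, 8}  B6 = {5, 7, 8, 9}  B7 = {6, 7, 8, 9}  B8 = {2, 6, 7, 9}  B9 = {2, 6, 9, 10}
Tree: B1–B2, B2–B3, B3–B4, B4–B5, B5–B6, B6–B7, B7–B8, B8–B9

Each bag holds 4 vertices, so the decomposition has width 3, which upper-bounds the treewidth. For the lower bound: the 4 vertex sets {0,1,3}, {11}, {4}, {5,7,8,9} are disjoint, each induces a connected subgraph, and every pair is joined by at least one edge of G. Contracting each set to a single vertex therefore yields K_{4} as a minor, and since treewidth is minor-monotone, tw(G) ≥ tw(K_{4}) = 3. Combining the bounds, tw(G) = 3.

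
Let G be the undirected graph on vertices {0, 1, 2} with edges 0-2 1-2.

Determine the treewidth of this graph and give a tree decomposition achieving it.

Treewidth 1.
One such decomposition:
Bags: B1 = {1, 2}  B2 = {0, 2}
Tree: B1–B2

Each bag holds 2 vertices, so the decomposition has width 1, which upper-bounds the treewidth. Any graph with an edge has treewidth ≥ 1, and G has the edge 2–1. Combining the bounds, tw(G) = 1.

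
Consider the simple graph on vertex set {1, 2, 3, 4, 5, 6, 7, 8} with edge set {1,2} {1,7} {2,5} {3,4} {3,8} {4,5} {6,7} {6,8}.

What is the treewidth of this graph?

A width-2 tree decomposition is:
Bags: B1 = {3, 4, 5}  B2 = {2, 3, 5}  B3 = {1, 2, 3}  B4 = {1, 3, 7}  B5 = {3, 6, 7}  B6 = {3, 6, 8}
Tree: B1–B2, B2–B3, B3–B4, B4–B5, B5–B6
The largest bag has 3 vertices, giving width 2; this decomposition certifies tw(G) ≤ 2. For the lower bound, G contains the cycle 3–4–5–2–1–7–6–8–3, so G is not a forest; only forests have treewidth ≤ 1, hence tw(G) ≥ 2. Combining the bounds, tw(G) = 2.

2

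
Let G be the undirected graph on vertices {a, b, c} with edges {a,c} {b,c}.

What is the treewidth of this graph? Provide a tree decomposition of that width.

The largest bag has 2 vertices, giving width 1; this decomposition certifies tw(G) ≤ 1. G has an edge, so its treewidth is at least 1. Hence tw(G) = 1 exactly.

Treewidth 1.
Bags: B1 = {a, c}  B2 = {b, c}
Tree: B1–B2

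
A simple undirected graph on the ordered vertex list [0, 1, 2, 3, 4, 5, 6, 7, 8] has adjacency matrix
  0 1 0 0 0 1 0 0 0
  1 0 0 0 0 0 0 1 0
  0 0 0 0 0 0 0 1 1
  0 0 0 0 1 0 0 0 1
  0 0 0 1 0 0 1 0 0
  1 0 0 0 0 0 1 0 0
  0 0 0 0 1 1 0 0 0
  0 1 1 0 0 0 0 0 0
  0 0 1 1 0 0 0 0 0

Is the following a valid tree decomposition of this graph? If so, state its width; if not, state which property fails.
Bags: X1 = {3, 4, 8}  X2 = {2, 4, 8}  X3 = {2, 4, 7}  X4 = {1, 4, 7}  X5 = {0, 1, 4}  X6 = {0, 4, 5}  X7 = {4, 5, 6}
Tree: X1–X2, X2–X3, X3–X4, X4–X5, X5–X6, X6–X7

Yes; width 2.

Vertex coverage: the bags together contain {0, 1, 2, 3, 4, 5, 6, 7, 8}, the full vertex set. Edge coverage: each edge of G has both endpoints in at least one bag. Running intersection: for every vertex, the bags containing it form a connected subtree. All three properties hold, so this is a valid tree decomposition of width max|bag| − 1 = 2, and hence tw(G) ≤ 2.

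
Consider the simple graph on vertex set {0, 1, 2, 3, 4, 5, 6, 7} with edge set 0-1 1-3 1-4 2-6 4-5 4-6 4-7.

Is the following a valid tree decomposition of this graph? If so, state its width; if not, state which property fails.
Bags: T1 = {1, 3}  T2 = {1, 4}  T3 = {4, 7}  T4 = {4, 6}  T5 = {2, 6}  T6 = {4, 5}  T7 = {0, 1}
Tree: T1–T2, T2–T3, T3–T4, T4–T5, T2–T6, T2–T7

Checking the three conditions: (i) the bags cover all of {0, 1, 2, 3, 4, 5, 6, 7}; (ii) for each edge, some bag contains both endpoints; (iii) the bags containing any fixed vertex form a subtree. All hold, so the decomposition is valid with width 2 − 1 = 1.

Yes; width 1.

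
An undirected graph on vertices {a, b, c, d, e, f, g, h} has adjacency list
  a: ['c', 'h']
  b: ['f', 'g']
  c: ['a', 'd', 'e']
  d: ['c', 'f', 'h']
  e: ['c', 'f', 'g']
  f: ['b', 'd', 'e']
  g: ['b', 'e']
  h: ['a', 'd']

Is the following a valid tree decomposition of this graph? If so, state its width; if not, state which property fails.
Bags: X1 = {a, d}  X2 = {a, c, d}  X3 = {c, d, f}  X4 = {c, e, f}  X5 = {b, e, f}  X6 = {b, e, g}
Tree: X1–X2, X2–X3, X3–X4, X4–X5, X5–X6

No — vertex h appears in no bag.

A tree decomposition must satisfy three properties: every vertex lies in some bag; for every edge, both endpoints lie together in some bag; and for every vertex, the bags containing it form a connected subtree. Here vertex h appears in no bag, so the decomposition is invalid.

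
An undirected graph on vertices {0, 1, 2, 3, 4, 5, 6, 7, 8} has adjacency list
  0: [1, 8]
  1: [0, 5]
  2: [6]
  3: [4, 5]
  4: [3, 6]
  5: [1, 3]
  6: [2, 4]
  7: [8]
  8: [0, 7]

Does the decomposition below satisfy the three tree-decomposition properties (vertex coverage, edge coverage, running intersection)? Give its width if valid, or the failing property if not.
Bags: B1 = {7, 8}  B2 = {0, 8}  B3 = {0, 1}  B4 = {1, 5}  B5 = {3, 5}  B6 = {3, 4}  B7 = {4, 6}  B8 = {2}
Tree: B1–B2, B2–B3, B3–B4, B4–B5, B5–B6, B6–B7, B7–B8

A tree decomposition must satisfy three properties: every vertex lies in some bag; for every edge, both endpoints lie together in some bag; and for every vertex, the bags containing it form a connected subtree. Here edge (6,2) lies in no bag, so the decomposition is invalid.

No — edge (6,2) lies in no bag.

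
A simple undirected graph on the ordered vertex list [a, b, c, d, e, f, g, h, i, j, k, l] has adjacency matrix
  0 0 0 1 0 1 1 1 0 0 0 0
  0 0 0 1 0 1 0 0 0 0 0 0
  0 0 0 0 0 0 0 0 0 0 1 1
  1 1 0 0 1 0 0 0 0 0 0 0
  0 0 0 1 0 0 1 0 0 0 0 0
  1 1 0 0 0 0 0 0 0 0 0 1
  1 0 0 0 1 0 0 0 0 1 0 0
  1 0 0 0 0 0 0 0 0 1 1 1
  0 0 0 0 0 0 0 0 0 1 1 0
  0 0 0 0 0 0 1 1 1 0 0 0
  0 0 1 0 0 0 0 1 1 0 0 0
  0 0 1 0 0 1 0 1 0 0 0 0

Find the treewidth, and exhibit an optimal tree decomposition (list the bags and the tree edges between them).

Treewidth 3.
One optimal decomposition is:
Bags: B1 = {c, i, k, l}  B2 = {h, i, k, l}  B3 = {h, i, j, l}  B4 = {f, h, j, l}  B5 = {a, f, h, j}  B6 = {a, f, g, j}  B7 = {a, b, f, g}  B8 = {a, b, d, g}  B9 = {b, d, e, g}
Tree: B1–B2, B2–B3, B3–B4, B4–B5, B5–B6, B6–B7, B7–B8, B8–B9

The largest bag has 4 vertices, giving width 3; this decomposition certifies tw(G) ≤ 3. For the lower bound: the 4 vertex sets {c,i,k}, {l}, {h}, {a,f,g,j} are disjoint, each induces a connected subgraph, and every pair is joined by at least one edge of G. Contracting each set to a single vertex therefore yields K_{4} as a minor, and since treewidth is minor-monotone, tw(G) ≥ tw(K_{4}) = 3. Combining the bounds, tw(G) = 3.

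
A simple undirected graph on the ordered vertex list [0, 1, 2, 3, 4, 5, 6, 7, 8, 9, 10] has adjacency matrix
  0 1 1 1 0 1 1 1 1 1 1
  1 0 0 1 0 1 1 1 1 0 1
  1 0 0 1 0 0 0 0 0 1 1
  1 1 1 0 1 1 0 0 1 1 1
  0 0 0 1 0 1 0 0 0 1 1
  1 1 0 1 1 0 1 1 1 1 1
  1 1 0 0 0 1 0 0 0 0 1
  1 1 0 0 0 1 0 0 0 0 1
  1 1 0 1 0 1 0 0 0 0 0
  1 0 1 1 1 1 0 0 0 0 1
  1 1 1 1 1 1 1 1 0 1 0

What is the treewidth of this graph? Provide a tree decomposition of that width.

Treewidth 4.
One such decomposition:
Bags: B1 = {0, 3, 5, 9, 10}  B2 = {0, 2, 3, 9, 10}  B3 = {3, 4, 5, 9, 10}  B4 = {0, 1, 3, 5, 10}  B5 = {0, 1, 5, 7, 10}  B6 = {0, 1, 5, 6, 10}  B7 = {0, 1, 3, 5, 8}
Tree: B1–B2, B1–B3, B1–B4, B4–B5, B4–B6, B4–B7

The largest bag has 5 vertices, giving width 4; this decomposition certifies tw(G) ≤ 4. On the other hand G contains the 5-clique {0, 2, 3, 9, 10}. A clique must lie in a single bag of any decomposition, so no decomposition can have width below 4. Combining the bounds, tw(G) = 4.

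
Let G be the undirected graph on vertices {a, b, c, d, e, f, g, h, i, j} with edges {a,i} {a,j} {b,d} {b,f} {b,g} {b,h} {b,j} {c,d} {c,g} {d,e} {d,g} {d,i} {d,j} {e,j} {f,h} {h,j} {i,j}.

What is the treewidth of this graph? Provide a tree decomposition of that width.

The largest bag has 3 vertices, giving width 2; this decomposition certifies tw(G) ≤ 2. Conversely, {c, d, g} is a clique of size 3, and the vertices of any clique must share a bag in every tree decomposition; so some bag has ≥ 3 vertices and tw(G) ≥ 2. Combining the bounds, tw(G) = 2.

Treewidth 2.
One such decomposition:
Bags: B1 = {c, d, g}  B2 = {b, d, g}  B3 = {b, d, j}  B4 = {b, h, j}  B5 = {d, e, j}  B6 = {d, i, j}  B7 = {b, f, h}  B8 = {a, i, j}
Tree: B1–B2, B2–B3, B3–B4, B3–B5, B5–B6, B4–B7, B6–B8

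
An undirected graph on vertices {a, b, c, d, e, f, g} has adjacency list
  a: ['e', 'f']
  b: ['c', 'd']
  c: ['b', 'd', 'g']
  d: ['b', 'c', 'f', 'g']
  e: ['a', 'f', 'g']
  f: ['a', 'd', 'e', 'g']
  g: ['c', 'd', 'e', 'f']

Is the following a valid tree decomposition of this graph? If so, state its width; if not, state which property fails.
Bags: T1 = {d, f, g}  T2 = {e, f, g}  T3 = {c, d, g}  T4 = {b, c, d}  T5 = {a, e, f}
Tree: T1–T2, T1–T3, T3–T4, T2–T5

Yes; width 2.

Every vertex of G appears in some bag (union = {a, b, c, d, e, f, g}); every edge is covered by a bag; and for each vertex v the set of bags containing v is connected in the bag tree. The decomposition is therefore valid. The largest bag has 3 vertices, so the width is 2.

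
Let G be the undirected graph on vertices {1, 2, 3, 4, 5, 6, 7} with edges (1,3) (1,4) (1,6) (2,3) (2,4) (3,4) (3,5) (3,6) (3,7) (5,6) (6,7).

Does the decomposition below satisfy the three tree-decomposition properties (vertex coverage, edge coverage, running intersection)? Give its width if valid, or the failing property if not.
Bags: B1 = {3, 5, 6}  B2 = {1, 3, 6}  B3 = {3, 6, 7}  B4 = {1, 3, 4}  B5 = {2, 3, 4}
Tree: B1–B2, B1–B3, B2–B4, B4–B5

Yes; width 2.

Checking the three conditions: (i) the bags cover all of {1, 2, 3, 4, 5, 6, 7}; (ii) for each edge, some bag contains both endpoints; (iii) the bags containing any fixed vertex form a subtree. All hold, so the decomposition is valid with width 3 − 1 = 2.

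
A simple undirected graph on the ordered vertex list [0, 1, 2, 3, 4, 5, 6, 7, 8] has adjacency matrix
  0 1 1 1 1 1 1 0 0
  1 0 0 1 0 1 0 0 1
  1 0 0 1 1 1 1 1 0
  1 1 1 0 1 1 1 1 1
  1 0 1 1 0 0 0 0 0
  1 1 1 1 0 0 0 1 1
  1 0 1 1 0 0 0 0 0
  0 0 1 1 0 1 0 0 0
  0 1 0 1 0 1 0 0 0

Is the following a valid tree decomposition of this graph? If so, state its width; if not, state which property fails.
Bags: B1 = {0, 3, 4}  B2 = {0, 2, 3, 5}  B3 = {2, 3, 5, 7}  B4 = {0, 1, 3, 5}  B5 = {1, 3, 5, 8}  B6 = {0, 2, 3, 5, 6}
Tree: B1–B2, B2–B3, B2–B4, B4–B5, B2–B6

No — edge (2,4) lies in no bag.

A tree decomposition must satisfy three properties: every vertex lies in some bag; for every edge, both endpoints lie together in some bag; and for every vertex, the bags containing it form a connected subtree. Here edge (2,4) lies in no bag, so the decomposition is invalid.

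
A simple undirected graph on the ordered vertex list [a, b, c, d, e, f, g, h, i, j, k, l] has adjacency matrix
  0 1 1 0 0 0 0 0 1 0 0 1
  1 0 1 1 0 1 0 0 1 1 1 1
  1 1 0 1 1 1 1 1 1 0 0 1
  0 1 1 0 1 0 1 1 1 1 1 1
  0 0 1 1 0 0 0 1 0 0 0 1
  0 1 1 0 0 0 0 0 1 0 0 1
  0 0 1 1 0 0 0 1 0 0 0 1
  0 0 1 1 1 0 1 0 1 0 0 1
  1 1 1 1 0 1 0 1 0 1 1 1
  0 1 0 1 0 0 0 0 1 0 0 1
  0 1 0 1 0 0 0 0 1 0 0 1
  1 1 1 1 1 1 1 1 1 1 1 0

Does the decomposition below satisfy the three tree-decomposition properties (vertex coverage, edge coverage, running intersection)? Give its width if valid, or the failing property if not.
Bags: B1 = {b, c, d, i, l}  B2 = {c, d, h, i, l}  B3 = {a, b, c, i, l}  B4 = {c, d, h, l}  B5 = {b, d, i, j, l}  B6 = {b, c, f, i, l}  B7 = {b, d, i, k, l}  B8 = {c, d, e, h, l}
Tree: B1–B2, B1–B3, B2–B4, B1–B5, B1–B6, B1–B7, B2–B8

A tree decomposition must satisfy three properties: every vertex lies in some bag; for every edge, both endpoints lie together in some bag; and for every vertex, the bags containing it form a connected subtree. Here vertex g appears in no bag, so the decomposition is invalid.

No — vertex g appears in no bag.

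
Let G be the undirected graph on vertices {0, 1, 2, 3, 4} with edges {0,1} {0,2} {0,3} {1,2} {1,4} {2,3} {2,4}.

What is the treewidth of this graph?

A width-2 tree decomposition is:
Bags: B1 = {0, 2, 3}  B2 = {0, 1, 2}  B3 = {1, 2, 4}
Tree: B1–B2, B2–B3
Every bag has size at most 3, so the width is 3 − 1 = 2 and tw(G) ≤ 2. Conversely, {0, 1, 2} is a clique of size 3, and the vertices of any clique must share a bag in every tree decomposition; so some bag has ≥ 3 vertices and tw(G) ≥ 2. Combining the bounds, tw(G) = 2.

2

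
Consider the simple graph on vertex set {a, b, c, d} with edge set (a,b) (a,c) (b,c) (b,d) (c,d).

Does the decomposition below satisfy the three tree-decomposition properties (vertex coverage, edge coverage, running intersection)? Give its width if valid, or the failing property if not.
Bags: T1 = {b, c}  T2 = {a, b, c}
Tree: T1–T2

No — vertex d appears in no bag.

A tree decomposition must satisfy three properties: every vertex lies in some bag; for every edge, both endpoints lie together in some bag; and for every vertex, the bags containing it form a connected subtree. Here vertex d appears in no bag, so the decomposition is invalid.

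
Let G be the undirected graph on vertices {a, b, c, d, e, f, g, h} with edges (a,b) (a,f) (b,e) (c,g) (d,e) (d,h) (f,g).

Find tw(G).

1

A width-1 tree decomposition is:
Bags: B1 = {d, h}  B2 = {d, e}  B3 = {b, e}  B4 = {a, b}  B5 = {a, f}  B6 = {f, g}  B7 = {c, g}
Tree: B1–B2, B2–B3, B3–B4, B4–B5, B5–B6, B6–B7
Each bag holds 2 vertices, so the decomposition has width 1, which upper-bounds the treewidth. Any graph with an edge has treewidth ≥ 1, and G has the edge h–d. Combining the bounds, tw(G) = 1.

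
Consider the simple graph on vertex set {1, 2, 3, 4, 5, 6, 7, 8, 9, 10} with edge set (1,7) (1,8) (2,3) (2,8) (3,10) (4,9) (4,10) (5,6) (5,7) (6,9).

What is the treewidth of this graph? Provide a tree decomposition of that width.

Each bag holds 3 vertices, so the decomposition has width 2, which upper-bounds the treewidth. Since 10–3–2–8–1–7–5–6–9–4–10 is a cycle in G, G is not acyclic. Forests are exactly the graphs of treewidth ≤ 1, so tw(G) ≥ 2. Hence tw(G) = 2 exactly.

Treewidth 2.
One optimal decomposition is:
Bags: B1 = {2, 3, 10}  B2 = {2, 8, 10}  B3 = {1, 8, 10}  B4 = {1, 7, 10}  B5 = {5, 7, 10}  B6 = {5, 6, 10}  B7 = {6, 9, 10}  B8 = {4, 9, 10}
Tree: B1–B2, B2–B3, B3–B4, B4–B5, B5–B6, B6–B7, B7–B8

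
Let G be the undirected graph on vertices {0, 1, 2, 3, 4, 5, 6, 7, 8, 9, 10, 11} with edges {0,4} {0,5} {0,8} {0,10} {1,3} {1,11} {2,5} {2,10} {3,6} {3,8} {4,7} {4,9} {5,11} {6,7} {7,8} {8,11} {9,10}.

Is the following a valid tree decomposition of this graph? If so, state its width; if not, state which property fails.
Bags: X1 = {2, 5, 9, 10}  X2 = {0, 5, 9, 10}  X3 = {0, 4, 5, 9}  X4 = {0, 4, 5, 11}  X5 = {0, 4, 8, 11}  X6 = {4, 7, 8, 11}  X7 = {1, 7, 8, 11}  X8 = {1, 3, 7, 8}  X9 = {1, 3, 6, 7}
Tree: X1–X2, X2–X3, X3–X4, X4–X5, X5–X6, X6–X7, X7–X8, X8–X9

Yes; width 3.

Every vertex of G appears in some bag (union = {0, 1, 2, 3, 4, 5, 6, 7, 8, 9, 10, 11}); every edge is covered by a bag; and for each vertex v the set of bags containing v is connected in the bag tree. The decomposition is therefore valid. The largest bag has 4 vertices, so the width is 3.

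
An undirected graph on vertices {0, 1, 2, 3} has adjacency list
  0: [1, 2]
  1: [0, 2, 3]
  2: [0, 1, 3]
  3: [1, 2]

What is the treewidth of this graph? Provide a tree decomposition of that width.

The largest bag has 3 vertices, giving width 2; this decomposition certifies tw(G) ≤ 2. For the lower bound, the 3 vertices {0, 1, 2} are pairwise adjacent, and any tree decomposition puts a clique entirely inside one bag — forcing width ≥ 2. The upper and lower bounds meet at 2, so that is the treewidth.

Treewidth 2.
One optimal decomposition is:
Bags: B1 = {0, 1, 2}  B2 = {1, 2, 3}
Tree: B1–B2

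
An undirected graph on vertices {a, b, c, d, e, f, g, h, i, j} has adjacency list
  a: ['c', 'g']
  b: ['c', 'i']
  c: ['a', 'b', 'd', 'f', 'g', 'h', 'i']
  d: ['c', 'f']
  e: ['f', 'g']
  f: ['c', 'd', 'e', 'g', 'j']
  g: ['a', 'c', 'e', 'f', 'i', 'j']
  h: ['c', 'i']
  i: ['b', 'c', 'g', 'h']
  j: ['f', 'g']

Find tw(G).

2

A width-2 tree decomposition is:
Bags: B1 = {c, f, g}  B2 = {a, c, g}  B3 = {f, g, j}  B4 = {c, g, i}  B5 = {b, c, i}  B6 = {e, f, g}  B7 = {c, d, f}  B8 = {c, h, i}
Tree: B1–B2, B1–B3, B1–B4, B4–B5, B3–B6, B1–B7, B5–B8
Each bag holds 3 vertices, so the decomposition has width 2, which upper-bounds the treewidth. For the lower bound, the 3 vertices {f, g, j} are pairwise adjacent, and any tree decomposition puts a clique entirely inside one bag — forcing width ≥ 2. Hence tw(G) = 2 exactly.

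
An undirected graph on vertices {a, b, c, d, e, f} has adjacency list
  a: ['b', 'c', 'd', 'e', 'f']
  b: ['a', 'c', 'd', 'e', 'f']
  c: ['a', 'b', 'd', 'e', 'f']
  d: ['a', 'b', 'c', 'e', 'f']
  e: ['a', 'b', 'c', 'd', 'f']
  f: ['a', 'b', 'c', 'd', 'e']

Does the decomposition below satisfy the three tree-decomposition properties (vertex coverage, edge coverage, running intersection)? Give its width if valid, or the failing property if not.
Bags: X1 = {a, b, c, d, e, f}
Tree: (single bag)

Yes; width 5.

Every vertex of G appears in some bag (union = {a, b, c, d, e, f}); every edge is covered by a bag; and for each vertex v the set of bags containing v is connected in the bag tree. The decomposition is therefore valid. The largest bag has 6 vertices, so the width is 5.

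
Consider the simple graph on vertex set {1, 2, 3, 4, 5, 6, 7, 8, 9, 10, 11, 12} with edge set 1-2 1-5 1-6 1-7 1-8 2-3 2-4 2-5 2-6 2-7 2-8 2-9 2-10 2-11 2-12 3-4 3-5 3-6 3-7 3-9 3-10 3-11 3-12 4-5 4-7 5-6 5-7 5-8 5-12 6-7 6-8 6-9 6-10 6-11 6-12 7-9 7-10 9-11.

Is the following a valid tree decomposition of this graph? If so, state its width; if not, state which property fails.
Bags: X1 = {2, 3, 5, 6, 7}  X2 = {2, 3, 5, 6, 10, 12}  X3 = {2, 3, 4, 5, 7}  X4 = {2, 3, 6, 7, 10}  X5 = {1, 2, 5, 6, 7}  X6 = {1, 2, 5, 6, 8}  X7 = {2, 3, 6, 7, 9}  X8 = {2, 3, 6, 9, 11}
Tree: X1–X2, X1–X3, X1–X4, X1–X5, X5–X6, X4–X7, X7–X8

No — bags containing vertex 10 are not connected in the tree.

A tree decomposition must satisfy three properties: every vertex lies in some bag; for every edge, both endpoints lie together in some bag; and for every vertex, the bags containing it form a connected subtree. Here bags containing vertex 10 are not connected in the tree, so the decomposition is invalid.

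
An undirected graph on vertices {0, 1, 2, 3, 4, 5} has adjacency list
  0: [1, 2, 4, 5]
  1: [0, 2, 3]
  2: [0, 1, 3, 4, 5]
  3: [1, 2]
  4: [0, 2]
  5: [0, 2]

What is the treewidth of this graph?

A width-2 tree decomposition is:
Bags: B1 = {0, 2, 4}  B2 = {0, 2, 5}  B3 = {0, 1, 2}  B4 = {1, 2, 3}
Tree: B1–B2, B2–B3, B3–B4
The largest bag has 3 vertices, giving width 2; this decomposition certifies tw(G) ≤ 2. Conversely, {0, 1, 2} is a clique of size 3, and the vertices of any clique must share a bag in every tree decomposition; so some bag has ≥ 3 vertices and tw(G) ≥ 2. The upper and lower bounds meet at 2, so that is the treewidth.

2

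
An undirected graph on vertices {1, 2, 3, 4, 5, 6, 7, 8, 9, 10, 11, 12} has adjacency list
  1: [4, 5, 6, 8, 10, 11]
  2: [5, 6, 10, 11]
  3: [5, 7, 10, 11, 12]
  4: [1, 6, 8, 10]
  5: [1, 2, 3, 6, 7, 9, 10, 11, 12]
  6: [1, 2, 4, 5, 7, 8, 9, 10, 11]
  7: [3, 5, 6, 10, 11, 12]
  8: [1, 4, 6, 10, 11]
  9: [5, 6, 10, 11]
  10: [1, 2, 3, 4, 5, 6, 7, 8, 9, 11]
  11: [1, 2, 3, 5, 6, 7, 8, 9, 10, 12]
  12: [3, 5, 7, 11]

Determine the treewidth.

A width-4 tree decomposition is:
Bags: B1 = {1, 5, 6, 10, 11}  B2 = {2, 5, 6, 10, 11}  B3 = {1, 6, 8, 10, 11}  B4 = {5, 6, 7, 10, 11}  B5 = {3, 5, 7, 10, 11}  B6 = {1, 4, 6, 8, 10}  B7 = {3, 5, 7, 11, 12}  B8 = {5, 6, 9, 10, 11}
Tree: B1–B2, B1–B3, B2–B4, B4–B5, B3–B6, B5–B7, B2–B8
The largest bag has 5 vertices, giving width 4; this decomposition certifies tw(G) ≤ 4. On the other hand G contains the 5-clique {3, 5, 7, 10, 11}. A clique must lie in a single bag of any decomposition, so no decomposition can have width below 4. Hence tw(G) = 4 exactly.

4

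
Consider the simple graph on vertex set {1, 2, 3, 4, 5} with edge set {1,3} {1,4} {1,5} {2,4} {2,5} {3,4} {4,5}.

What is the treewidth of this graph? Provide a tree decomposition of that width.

The largest bag has 3 vertices, giving width 2; this decomposition certifies tw(G) ≤ 2. For the lower bound, the 3 vertices {1, 3, 4} are pairwise adjacent, and any tree decomposition puts a clique entirely inside one bag — forcing width ≥ 2. Combining the bounds, tw(G) = 2.

Treewidth 2.
Bags: B1 = {1, 4, 5}  B2 = {2, 4, 5}  B3 = {1, 3, 4}
Tree: B1–B2, B1–B3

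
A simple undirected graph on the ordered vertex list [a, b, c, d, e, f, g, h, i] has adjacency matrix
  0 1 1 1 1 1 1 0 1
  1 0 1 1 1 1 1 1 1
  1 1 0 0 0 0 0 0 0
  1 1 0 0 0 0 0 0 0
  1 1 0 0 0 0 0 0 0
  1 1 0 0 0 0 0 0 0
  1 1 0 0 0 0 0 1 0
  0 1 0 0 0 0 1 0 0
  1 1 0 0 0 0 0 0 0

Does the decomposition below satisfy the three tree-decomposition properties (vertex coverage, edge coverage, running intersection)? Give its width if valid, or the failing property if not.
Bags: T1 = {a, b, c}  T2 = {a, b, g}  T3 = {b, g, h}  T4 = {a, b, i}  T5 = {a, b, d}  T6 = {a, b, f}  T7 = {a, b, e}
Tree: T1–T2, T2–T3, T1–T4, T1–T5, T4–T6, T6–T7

Every vertex of G appears in some bag (union = {a, b, c, d, e, f, g, h, i}); every edge is covered by a bag; and for each vertex v the set of bags containing v is connected in the bag tree. The decomposition is therefore valid. The largest bag has 3 vertices, so the width is 2.

Yes; width 2.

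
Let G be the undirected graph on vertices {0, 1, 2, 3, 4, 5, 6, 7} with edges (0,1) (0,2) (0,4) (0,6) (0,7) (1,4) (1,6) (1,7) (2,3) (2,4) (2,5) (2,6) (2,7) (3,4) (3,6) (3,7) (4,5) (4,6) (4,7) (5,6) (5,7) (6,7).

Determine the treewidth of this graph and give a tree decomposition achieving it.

Every bag has size at most 5, so the width is 5 − 1 = 4 and tw(G) ≤ 4. On the other hand G contains the 5-clique {0, 1, 4, 6, 7}. A clique must lie in a single bag of any decomposition, so no decomposition can have width below 4. Hence tw(G) = 4 exactly.

Treewidth 4.
One such decomposition:
Bags: B1 = {0, 2, 4, 6, 7}  B2 = {0, 1, 4, 6, 7}  B3 = {2, 3, 4, 6, 7}  B4 = {2, 4, 5, 6, 7}
Tree: B1–B2, B1–B3, B1–B4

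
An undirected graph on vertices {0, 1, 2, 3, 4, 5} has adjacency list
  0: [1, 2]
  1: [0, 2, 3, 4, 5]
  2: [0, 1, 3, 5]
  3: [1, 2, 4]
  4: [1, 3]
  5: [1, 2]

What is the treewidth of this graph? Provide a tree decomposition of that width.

Treewidth 2.
One optimal decomposition is:
Bags: B1 = {1, 2, 3}  B2 = {1, 3, 4}  B3 = {1, 2, 5}  B4 = {0, 1, 2}
Tree: B1–B2, B1–B3, B3–B4

Each bag holds 3 vertices, so the decomposition has width 2, which upper-bounds the treewidth. Conversely, {0, 1, 2} is a clique of size 3, and the vertices of any clique must share a bag in every tree decomposition; so some bag has ≥ 3 vertices and tw(G) ≥ 2. Hence tw(G) = 2 exactly.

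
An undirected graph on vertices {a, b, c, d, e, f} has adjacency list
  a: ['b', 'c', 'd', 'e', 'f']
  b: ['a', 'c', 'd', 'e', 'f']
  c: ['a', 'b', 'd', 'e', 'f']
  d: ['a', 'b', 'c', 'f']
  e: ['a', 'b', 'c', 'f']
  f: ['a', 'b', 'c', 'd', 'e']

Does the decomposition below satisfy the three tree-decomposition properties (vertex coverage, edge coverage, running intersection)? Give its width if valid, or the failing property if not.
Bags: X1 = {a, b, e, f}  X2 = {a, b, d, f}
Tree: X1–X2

A tree decomposition must satisfy three properties: every vertex lies in some bag; for every edge, both endpoints lie together in some bag; and for every vertex, the bags containing it form a connected subtree. Here vertex c appears in no bag, so the decomposition is invalid.

No — vertex c appears in no bag.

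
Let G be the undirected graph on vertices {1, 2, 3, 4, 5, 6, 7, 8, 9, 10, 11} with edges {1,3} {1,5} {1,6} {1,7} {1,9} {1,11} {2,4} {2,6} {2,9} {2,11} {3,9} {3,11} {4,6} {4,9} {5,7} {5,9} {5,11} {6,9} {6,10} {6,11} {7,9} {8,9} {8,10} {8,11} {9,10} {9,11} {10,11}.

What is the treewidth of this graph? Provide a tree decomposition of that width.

Treewidth 3.
One optimal decomposition is:
Bags: B1 = {1, 3, 9, 11}  B2 = {1, 5, 9, 11}  B3 = {1, 6, 9, 11}  B4 = {1, 5, 7, 9}  B5 = {2, 6, 9, 11}  B6 = {6, 9, 10, 11}  B7 = {2, 4, 6, 9}  B8 = {8, 9, 10, 11}
Tree: B1–B2, B2–B3, B2–B4, B3–B5, B3–B6, B5–B7, B6–B8

Every bag has size at most 4, so the width is 4 − 1 = 3 and tw(G) ≤ 3. Conversely, {8, 9, 10, 11} is a clique of size 4, and the vertices of any clique must share a bag in every tree decomposition; so some bag has ≥ 4 vertices and tw(G) ≥ 3. Combining the bounds, tw(G) = 3.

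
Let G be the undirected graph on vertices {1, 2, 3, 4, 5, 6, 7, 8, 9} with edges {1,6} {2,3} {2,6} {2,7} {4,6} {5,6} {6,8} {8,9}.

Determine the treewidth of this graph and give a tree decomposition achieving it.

Treewidth 1.
One optimal decomposition is:
Bags: B1 = {2, 6}  B2 = {2, 7}  B3 = {2, 3}  B4 = {5, 6}  B5 = {6, 8}  B6 = {4, 6}  B7 = {8, 9}  B8 = {1, 6}
Tree: B1–B2, B2–B3, B1–B4, B1–B5, B1–B6, B5–B7, B1–B8

Every bag has size at most 2, so the width is 2 − 1 = 1 and tw(G) ≤ 1. Any graph with an edge has treewidth ≥ 1, and G has the edge 6–2. Therefore the treewidth is 1.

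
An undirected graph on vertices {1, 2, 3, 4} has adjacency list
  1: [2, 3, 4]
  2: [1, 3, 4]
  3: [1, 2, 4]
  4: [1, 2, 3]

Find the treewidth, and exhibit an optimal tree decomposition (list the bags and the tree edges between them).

Treewidth 3.
One optimal decomposition is:
Bags: B1 = {1, 2, 3, 4}
Tree: (single bag)

A single bag containing all 4 vertices is trivially a valid decomposition of width 3. For the lower bound, the 4 vertices {1, 2, 3, 4} are pairwise adjacent, and any tree decomposition puts a clique entirely inside one bag — forcing width ≥ 3. Therefore the treewidth is 3.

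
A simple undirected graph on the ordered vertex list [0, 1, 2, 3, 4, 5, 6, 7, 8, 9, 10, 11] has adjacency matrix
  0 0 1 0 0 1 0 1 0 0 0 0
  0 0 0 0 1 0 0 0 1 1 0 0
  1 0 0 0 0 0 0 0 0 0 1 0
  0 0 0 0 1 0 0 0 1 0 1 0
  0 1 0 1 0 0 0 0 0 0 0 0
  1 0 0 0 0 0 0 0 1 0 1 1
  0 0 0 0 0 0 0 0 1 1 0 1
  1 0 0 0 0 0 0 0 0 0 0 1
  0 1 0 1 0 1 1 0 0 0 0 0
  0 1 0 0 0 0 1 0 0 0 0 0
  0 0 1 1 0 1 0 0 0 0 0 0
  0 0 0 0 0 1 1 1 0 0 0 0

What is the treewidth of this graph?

3

A width-3 tree decomposition is:
Bags: B1 = {1, 4, 6, 9}  B2 = {1, 4, 6, 8}  B3 = {3, 4, 6, 8}  B4 = {3, 6, 8, 11}  B5 = {3, 5, 8, 11}  B6 = {3, 5, 10, 11}  B7 = {5, 7, 10, 11}  B8 = {0, 5, 7, 10}  B9 = {0, 2, 7, 10}
Tree: B1–B2, B2–B3, B3–B4, B4–B5, B5–B6, B6–B7, B7–B8, B8–B9
Each bag holds 4 vertices, so the decomposition has width 3, which upper-bounds the treewidth. For the lower bound: the 4 vertex sets {1,4,9}, {6}, {8}, {3,5,10,11} are disjoint, each induces a connected subgraph, and every pair is joined by at least one edge of G. Contracting each set to a single vertex therefore yields K_{4} as a minor, and since treewidth is minor-monotone, tw(G) ≥ tw(K_{4}) = 3. Hence tw(G) = 3 exactly.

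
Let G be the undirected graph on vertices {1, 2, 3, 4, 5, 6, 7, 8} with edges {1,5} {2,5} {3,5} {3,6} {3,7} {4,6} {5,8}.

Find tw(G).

1

A width-1 tree decomposition is:
Bags: B1 = {3, 6}  B2 = {3, 5}  B3 = {1, 5}  B4 = {2, 5}  B5 = {4, 6}  B6 = {5, 8}  B7 = {3, 7}
Tree: B1–B2, B2–B3, B2–B4, B1–B5, B4–B6, B2–B7
Every bag has size at most 2, so the width is 2 − 1 = 1 and tw(G) ≤ 1. Any graph with an edge has treewidth ≥ 1, and G has the edge 3–6. Combining the bounds, tw(G) = 1.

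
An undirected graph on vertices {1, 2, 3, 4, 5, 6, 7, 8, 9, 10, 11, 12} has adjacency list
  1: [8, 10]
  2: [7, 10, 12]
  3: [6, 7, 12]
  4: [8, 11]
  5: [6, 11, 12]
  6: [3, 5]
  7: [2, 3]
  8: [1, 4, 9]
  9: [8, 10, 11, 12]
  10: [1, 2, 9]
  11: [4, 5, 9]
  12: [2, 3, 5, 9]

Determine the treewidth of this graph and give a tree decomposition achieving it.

Treewidth 3.
One such decomposition:
Bags: B1 = {1, 4, 8, 10}  B2 = {4, 8, 9, 10}  B3 = {4, 9, 10, 11}  B4 = {2, 9, 10, 11}  B5 = {2, 9, 11, 12}  B6 = {2, 5, 11, 12}  B7 = {2, 5, 7, 12}  B8 = {3, 5, 7, 12}  B9 = {3, 5, 6, 7}
Tree: B1–B2, B2–B3, B3–B4, B4–B5, B5–B6, B6–B7, B7–B8, B8–B9

Each bag holds 4 vertices, so the decomposition has width 3, which upper-bounds the treewidth. For the lower bound: the 4 vertex sets {1,4,8}, {10}, {9}, {2,5,11,12} are disjoint, each induces a connected subgraph, and every pair is joined by at least one edge of G. Contracting each set to a single vertex therefore yields K_{4} as a minor, and since treewidth is minor-monotone, tw(G) ≥ tw(K_{4}) = 3. Combining the bounds, tw(G) = 3.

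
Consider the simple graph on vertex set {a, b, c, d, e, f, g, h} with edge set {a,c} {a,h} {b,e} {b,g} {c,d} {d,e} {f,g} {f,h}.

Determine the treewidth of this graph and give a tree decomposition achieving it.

Each bag holds 3 vertices, so the decomposition has width 2, which upper-bounds the treewidth. Since f–g–b–e–d–c–a–h–f is a cycle in G, G is not acyclic. Forests are exactly the graphs of treewidth ≤ 1, so tw(G) ≥ 2. The upper and lower bounds meet at 2, so that is the treewidth.

Treewidth 2.
One optimal decomposition is:
Bags: B1 = {b, f, g}  B2 = {b, e, f}  B3 = {d, e, f}  B4 = {c, d, f}  B5 = {a, c, f}  B6 = {a, f, h}
Tree: B1–B2, B2–B3, B3–B4, B4–B5, B5–B6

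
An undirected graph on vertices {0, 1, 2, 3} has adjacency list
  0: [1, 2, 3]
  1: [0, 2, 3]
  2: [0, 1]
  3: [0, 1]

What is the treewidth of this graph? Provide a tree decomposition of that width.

Treewidth 2.
One optimal decomposition is:
Bags: B1 = {0, 1, 3}  B2 = {0, 1, 2}
Tree: B1–B2

The largest bag has 3 vertices, giving width 2; this decomposition certifies tw(G) ≤ 2. On the other hand G contains the 3-clique {0, 1, 2}. A clique must lie in a single bag of any decomposition, so no decomposition can have width below 2. Therefore the treewidth is 2.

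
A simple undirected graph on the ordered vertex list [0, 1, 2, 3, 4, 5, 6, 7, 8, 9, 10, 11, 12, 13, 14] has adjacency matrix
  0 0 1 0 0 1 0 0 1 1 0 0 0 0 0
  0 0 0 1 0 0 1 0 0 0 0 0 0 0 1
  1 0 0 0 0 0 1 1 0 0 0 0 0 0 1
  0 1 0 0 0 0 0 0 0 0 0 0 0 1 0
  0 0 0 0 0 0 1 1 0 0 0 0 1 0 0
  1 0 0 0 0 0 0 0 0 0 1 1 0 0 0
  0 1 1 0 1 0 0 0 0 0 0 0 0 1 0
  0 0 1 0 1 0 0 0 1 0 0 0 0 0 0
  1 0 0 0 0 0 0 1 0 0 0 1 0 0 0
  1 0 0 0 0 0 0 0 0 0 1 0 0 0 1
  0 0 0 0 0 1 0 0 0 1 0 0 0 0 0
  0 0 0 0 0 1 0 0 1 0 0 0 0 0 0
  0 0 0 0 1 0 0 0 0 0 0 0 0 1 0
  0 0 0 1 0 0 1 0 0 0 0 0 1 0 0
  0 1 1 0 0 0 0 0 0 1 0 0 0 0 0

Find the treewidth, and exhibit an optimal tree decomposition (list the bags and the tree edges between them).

Treewidth 3.
Bags: B1 = {5, 8, 10, 11}  B2 = {0, 5, 8, 10}  B3 = {0, 8, 9, 10}  B4 = {0, 7, 8, 9}  B5 = {0, 2, 7, 9}  B6 = {2, 7, 9, 14}  B7 = {2, 4, 7, 14}  B8 = {2, 4, 6, 14}  B9 = {1, 4, 6, 14}  B10 = {1, 4, 6, 12}  B11 = {1, 6, 12, 13}  B12 = {1, 3, 12, 13}
Tree: B1–B2, B2–B3, B3–B4, B4–B5, B5–B6, B6–B7, B7–B8, B8–B9, B9–B10, B10–B11, B11–B12

Every bag has size at most 4, so the width is 4 − 1 = 3 and tw(G) ≤ 3. For the lower bound: the 4 vertex sets {5,10,11}, {8}, {0}, {2,7,9,14} are disjoint, each induces a connected subgraph, and every pair is joined by at least one edge of G. Contracting each set to a single vertex therefore yields K_{4} as a minor, and since treewidth is minor-monotone, tw(G) ≥ tw(K_{4}) = 3. The upper and lower bounds meet at 3, so that is the treewidth.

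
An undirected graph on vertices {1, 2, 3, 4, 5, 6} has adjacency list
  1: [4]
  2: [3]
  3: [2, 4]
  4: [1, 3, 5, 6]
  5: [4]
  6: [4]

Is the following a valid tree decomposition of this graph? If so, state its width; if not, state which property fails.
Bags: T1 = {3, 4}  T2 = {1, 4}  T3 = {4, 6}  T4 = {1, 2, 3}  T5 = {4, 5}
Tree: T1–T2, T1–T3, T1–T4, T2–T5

No — bags containing vertex 1 are not connected in the tree.

A tree decomposition must satisfy three properties: every vertex lies in some bag; for every edge, both endpoints lie together in some bag; and for every vertex, the bags containing it form a connected subtree. Here bags containing vertex 1 are not connected in the tree, so the decomposition is invalid.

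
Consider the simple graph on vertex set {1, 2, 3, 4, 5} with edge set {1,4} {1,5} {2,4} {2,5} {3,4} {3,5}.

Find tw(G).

2

A width-2 tree decomposition is:
Bags: B1 = {1, 4, 5}  B2 = {2, 4, 5}  B3 = {3, 4, 5}
Tree: B1–B2, B2–B3
Every bag has size at most 3, so the width is 3 − 1 = 2 and tw(G) ≤ 2. Since 1–5–2–4–1 is a cycle in G, G is not acyclic. Forests are exactly the graphs of treewidth ≤ 1, so tw(G) ≥ 2. Combining the bounds, tw(G) = 2.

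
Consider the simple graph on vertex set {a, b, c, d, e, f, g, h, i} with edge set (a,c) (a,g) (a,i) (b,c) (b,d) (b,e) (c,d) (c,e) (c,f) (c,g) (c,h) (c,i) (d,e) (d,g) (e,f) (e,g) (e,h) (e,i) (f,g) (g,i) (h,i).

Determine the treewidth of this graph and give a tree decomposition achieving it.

Treewidth 3.
Bags: B1 = {c, e, g, i}  B2 = {c, e, f, g}  B3 = {a, c, g, i}  B4 = {c, d, e, g}  B5 = {b, c, d, e}  B6 = {c, e, h, i}
Tree: B1–B2, B1–B3, B2–B4, B4–B5, B1–B6

The largest bag has 4 vertices, giving width 3; this decomposition certifies tw(G) ≤ 3. For the lower bound, the 4 vertices {c, d, e, g} are pairwise adjacent, and any tree decomposition puts a clique entirely inside one bag — forcing width ≥ 3. Combining the bounds, tw(G) = 3.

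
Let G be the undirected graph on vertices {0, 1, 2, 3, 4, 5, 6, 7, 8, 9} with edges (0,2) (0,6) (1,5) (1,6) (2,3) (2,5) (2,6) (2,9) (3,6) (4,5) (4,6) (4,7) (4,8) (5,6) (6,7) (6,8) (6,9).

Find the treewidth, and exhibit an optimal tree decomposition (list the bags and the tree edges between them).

The largest bag has 3 vertices, giving width 2; this decomposition certifies tw(G) ≤ 2. On the other hand G contains the 3-clique {1, 5, 6}. A clique must lie in a single bag of any decomposition, so no decomposition can have width below 2. Therefore the treewidth is 2.

Treewidth 2.
Bags: B1 = {2, 3, 6}  B2 = {2, 5, 6}  B3 = {0, 2, 6}  B4 = {1, 5, 6}  B5 = {4, 5, 6}  B6 = {2, 6, 9}  B7 = {4, 6, 8}  B8 = {4, 6, 7}
Tree: B1–B2, B2–B3, B2–B4, B2–B5, B2–B6, B5–B7, B7–B8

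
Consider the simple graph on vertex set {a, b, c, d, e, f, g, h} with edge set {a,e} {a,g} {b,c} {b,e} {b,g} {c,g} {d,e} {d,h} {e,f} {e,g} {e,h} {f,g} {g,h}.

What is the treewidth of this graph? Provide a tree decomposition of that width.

Each bag holds 3 vertices, so the decomposition has width 2, which upper-bounds the treewidth. Conversely, {d, e, h} is a clique of size 3, and the vertices of any clique must share a bag in every tree decomposition; so some bag has ≥ 3 vertices and tw(G) ≥ 2. The upper and lower bounds meet at 2, so that is the treewidth.

Treewidth 2.
Bags: B1 = {e, g, h}  B2 = {b, e, g}  B3 = {a, e, g}  B4 = {e, f, g}  B5 = {d, e, h}  B6 = {b, c, g}
Tree: B1–B2, B2–B3, B2–B4, B1–B5, B2–B6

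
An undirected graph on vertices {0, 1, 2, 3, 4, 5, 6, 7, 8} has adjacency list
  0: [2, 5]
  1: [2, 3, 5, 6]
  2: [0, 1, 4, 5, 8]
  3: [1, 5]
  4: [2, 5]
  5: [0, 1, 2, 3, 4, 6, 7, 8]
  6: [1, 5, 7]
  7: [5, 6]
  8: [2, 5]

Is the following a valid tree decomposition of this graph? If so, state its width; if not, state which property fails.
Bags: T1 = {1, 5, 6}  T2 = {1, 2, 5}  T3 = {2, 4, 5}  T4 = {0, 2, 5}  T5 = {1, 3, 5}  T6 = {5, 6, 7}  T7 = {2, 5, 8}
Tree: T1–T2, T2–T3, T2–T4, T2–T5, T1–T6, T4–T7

Yes; width 2.

Vertex coverage: the bags together contain {0, 1, 2, 3, 4, 5, 6, 7, 8}, the full vertex set. Edge coverage: each edge of G has both endpoints in at least one bag. Running intersection: for every vertex, the bags containing it form a connected subtree. All three properties hold, so this is a valid tree decomposition of width max|bag| − 1 = 2, and hence tw(G) ≤ 2.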